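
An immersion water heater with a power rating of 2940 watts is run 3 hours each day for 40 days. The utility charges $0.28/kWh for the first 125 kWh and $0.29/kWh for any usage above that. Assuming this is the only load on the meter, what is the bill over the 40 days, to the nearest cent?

Runtime = 3 h/day × 40 days = 120 h
Energy = 2.94 kW × 120 h = 352.8 kWh
Tier 1 (0–125 kWh): 125 × $0.28 = $35
Above 125 kWh: 227.8 × $0.29 = $66.062
Bill = $101.06

$101.06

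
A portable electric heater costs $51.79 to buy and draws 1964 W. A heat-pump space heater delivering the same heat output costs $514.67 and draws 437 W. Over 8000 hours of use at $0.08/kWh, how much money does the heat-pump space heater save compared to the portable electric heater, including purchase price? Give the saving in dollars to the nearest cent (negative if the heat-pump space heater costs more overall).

$514.40

portable electric heater: $51.79 + (1964/1000) kW × 8000 h × $0.08 = $51.79 + $1256.96 = $1308.75
heat-pump space heater: $514.67 + (437/1000) kW × 8000 h × $0.08 = $514.67 + $279.68 = $794.35
Saving = $1308.75 − $794.35 = $514.4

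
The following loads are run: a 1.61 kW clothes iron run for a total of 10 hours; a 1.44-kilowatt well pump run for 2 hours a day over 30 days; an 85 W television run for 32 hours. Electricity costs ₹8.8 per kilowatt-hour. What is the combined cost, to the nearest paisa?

clothes iron: 1.61 kW × 10 h = 16.1 kWh
well pump: Runtime = 2 h/day × 30 days = 60 h
well pump: 1.44 kW × 60 h = 86.4 kWh
television: 0.085 kW × 32 h = 2.72 kWh
Total energy = 105.22 kWh
Cost = 105.22 × ₹8.8 = ₹925.94

₹925.94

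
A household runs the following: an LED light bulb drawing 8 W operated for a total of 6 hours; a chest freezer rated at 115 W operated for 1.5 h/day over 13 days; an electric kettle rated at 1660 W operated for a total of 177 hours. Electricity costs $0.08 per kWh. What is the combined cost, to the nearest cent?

LED light bulb: 0.008 kW × 6 h = 0.048 kWh
chest freezer: Runtime = 1.5 h/day × 13 days = 19.5 h
chest freezer: 0.115 kW × 19.5 h = 2.2425 kWh
electric kettle: 1.66 kW × 177 h = 293.82 kWh
Total energy = 296.1105 kWh
Cost = 296.1105 × $0.08 = $23.69

$23.69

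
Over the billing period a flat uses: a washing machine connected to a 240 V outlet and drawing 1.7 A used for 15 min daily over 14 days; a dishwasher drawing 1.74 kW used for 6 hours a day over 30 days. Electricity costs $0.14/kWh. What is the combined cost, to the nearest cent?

$44.05

washing machine: Power = 1.7 A × 240 V = 408 W = 0.408 kW
washing machine: Runtime = 15 min × 14 = 210 min = 3.5 h
washing machine: 0.408 kW × 3.5 h = 1.428 kWh
dishwasher: Runtime = 6 h/day × 30 days = 180 h
dishwasher: 1.74 kW × 180 h = 313.2 kWh
Total energy = 314.628 kWh
Cost = 314.628 × $0.14 = $44.05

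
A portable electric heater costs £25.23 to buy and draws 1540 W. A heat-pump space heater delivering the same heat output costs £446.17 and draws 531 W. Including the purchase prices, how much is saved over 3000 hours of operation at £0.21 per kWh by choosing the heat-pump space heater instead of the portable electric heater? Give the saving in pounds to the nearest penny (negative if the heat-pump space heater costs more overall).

portable electric heater: £25.23 + (1540/1000) kW × 3000 h × £0.21 = £25.23 + £970.2 = £995.43
heat-pump space heater: £446.17 + (531/1000) kW × 3000 h × £0.21 = £446.17 + £334.53 = £780.7
Saving = £995.43 − £780.7 = £214.73

£214.73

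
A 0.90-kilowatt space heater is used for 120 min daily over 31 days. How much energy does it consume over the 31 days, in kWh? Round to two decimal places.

Runtime = 120 min × 31 = 3720 min = 62 h
Energy = 0.9 kW × 62 h = 55.8 kWh

55.80 kWh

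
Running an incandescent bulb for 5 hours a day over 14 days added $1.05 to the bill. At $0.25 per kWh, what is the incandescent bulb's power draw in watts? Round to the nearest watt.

60 W

Energy = $1.05 ÷ $0.25/kWh = 4.2 kWh
Runtime = 5 h/day × 14 days = 70 h
Power = 4.2 kWh ÷ 70 h = 0.06 kW = 60 W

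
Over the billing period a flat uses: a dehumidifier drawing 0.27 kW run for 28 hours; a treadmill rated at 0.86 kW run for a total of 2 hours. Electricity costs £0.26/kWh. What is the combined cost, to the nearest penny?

£2.41

dehumidifier: 0.27 kW × 28 h = 7.56 kWh
treadmill: 0.86 kW × 2 h = 1.72 kWh
Total energy = 9.28 kWh
Cost = 9.28 × £0.26 = £2.41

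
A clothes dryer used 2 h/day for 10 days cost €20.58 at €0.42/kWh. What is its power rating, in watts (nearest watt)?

Energy = €20.58 ÷ €0.42/kWh = 49 kWh
Runtime = 2 h/day × 10 days = 20 h
Power = 49 kWh ÷ 20 h = 2.45 kW = 2450 W

2450 W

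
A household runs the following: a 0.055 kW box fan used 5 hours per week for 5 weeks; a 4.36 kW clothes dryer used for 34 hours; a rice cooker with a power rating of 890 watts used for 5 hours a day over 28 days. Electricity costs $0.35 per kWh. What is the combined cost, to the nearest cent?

$95.98

box fan: Runtime = 5 h/week × 5 weeks = 25 h
box fan: 0.055 kW × 25 h = 1.375 kWh
clothes dryer: 4.36 kW × 34 h = 148.24 kWh
rice cooker: Runtime = 5 h/day × 28 days = 140 h
rice cooker: 0.89 kW × 140 h = 124.6 kWh
Total energy = 274.215 kWh
Cost = 274.215 × $0.35 = $95.98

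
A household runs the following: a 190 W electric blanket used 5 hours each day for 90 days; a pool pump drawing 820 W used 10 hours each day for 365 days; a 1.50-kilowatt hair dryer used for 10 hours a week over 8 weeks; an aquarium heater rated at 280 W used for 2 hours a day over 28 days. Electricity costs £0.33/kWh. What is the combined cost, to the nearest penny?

electric blanket: Runtime = 5 h/day × 90 days = 450 h
electric blanket: 0.19 kW × 450 h = 85.5 kWh
pool pump: Runtime = 10 h/day × 365 days = 3650 h
pool pump: 0.82 kW × 3650 h = 2993 kWh
hair dryer: Runtime = 10 h/week × 8 weeks = 80 h
hair dryer: 1.5 kW × 80 h = 120 kWh
aquarium heater: Runtime = 2 h/day × 28 days = 56 h
aquarium heater: 0.28 kW × 56 h = 15.68 kWh
Total energy = 3214.18 kWh
Cost = 3214.18 × £0.33 = £1060.68

£1060.68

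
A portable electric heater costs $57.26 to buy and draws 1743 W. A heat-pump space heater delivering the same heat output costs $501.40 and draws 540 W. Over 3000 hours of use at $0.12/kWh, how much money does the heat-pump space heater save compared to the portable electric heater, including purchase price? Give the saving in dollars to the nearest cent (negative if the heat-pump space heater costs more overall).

-$11.06

portable electric heater: $57.26 + (1743/1000) kW × 3000 h × $0.12 = $57.26 + $627.48 = $684.74
heat-pump space heater: $501.40 + (540/1000) kW × 3000 h × $0.12 = $501.40 + $194.4 = $695.8
Saving = $684.74 − $695.8 = −$11.06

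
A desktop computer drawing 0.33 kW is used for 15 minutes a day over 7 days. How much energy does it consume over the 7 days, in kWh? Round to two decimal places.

Runtime = 15 min × 7 = 105 min = 1.75 h
Energy = 0.33 kW × 1.75 h = 0.5775 kWh ≈ 0.58 kWh

0.58 kWh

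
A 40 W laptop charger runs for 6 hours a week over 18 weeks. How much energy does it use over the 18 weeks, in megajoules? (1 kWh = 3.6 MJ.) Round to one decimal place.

15.6 MJ

Runtime = 6 h/week × 18 weeks = 108 h
Energy = 0.04 kW × 108 h = 4.32 kWh
= 4.32 × 3.6 MJ = 15.6 MJ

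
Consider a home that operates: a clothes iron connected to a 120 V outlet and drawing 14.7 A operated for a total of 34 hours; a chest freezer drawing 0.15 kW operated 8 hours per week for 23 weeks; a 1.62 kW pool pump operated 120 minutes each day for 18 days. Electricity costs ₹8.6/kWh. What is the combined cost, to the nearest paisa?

clothes iron: Power = 14.7 A × 120 V = 1764 W = 1.764 kW
clothes iron: 1.764 kW × 34 h = 59.976 kWh
chest freezer: Runtime = 8 h/week × 23 weeks = 184 h
chest freezer: 0.15 kW × 184 h = 27.6 kWh
pool pump: Runtime = 120 min × 18 = 2160 min = 36 h
pool pump: 1.62 kW × 36 h = 58.32 kWh
Total energy = 145.896 kWh
Cost = 145.896 × ₹8.6 = ₹1254.71

₹1254.71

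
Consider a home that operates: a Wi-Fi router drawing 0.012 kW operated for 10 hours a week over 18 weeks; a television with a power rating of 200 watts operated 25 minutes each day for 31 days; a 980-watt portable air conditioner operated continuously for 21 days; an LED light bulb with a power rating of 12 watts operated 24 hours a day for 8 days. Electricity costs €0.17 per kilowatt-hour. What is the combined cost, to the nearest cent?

Wi-Fi router: Runtime = 10 h/week × 18 weeks = 180 h
Wi-Fi router: 0.012 kW × 180 h = 2.16 kWh
television: Runtime = 25 min × 31 = 775 min = 12.916666… h
television: 0.2 kW × 12.916666… h = 2.583333… kWh
portable air conditioner: Runtime = 24 h × 21 = 504 h
portable air conditioner: 0.98 kW × 504 h = 493.92 kWh
LED light bulb: Runtime = 24 h × 8 = 192 h
LED light bulb: 0.012 kW × 192 h = 2.304 kWh
Total energy = 500.967333… kWh
Cost = 500.967333… × €0.17 = €85.16

€85.16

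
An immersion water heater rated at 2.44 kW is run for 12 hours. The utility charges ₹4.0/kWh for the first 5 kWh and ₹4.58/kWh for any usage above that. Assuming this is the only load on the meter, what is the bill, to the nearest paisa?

₹131.20

Energy = 2.44 kW × 12 h = 29.28 kWh
Tier 1 (0–5 kWh): 5 × ₹4.0 = ₹20
Above 5 kWh: 24.28 × ₹4.58 = ₹111.2024
Bill = ₹131.20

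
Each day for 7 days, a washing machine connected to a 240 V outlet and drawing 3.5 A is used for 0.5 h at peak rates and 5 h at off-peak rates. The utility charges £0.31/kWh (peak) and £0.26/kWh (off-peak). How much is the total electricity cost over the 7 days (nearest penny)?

Power = 3.5 A × 240 V = 840 W = 0.84 kW
Peak energy = 0.84 kW × 0.5 h × 7 = 2.94 kWh
Off-peak energy = 0.84 kW × 5 h × 7 = 29.4 kWh
Cost = 2.94 × £0.31 + 29.4 × £0.26 = £0.9114 + £7.644 = £8.56

£8.56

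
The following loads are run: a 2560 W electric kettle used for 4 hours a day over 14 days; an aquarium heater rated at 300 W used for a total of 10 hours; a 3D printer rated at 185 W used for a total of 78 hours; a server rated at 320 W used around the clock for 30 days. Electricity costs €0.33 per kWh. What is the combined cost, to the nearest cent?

€129.09

electric kettle: Runtime = 4 h/day × 14 days = 56 h
electric kettle: 2.56 kW × 56 h = 143.36 kWh
aquarium heater: 0.3 kW × 10 h = 3 kWh
3D printer: 0.185 kW × 78 h = 14.43 kWh
server: Runtime = 24 h × 30 = 720 h
server: 0.32 kW × 720 h = 230.4 kWh
Total energy = 391.19 kWh
Cost = 391.19 × €0.33 = €129.09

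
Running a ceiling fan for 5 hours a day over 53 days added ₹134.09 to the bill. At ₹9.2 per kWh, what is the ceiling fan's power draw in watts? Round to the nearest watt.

55 W

Energy = ₹134.09 ÷ ₹9.2/kWh = 14.575 kWh
Runtime = 5 h/day × 53 days = 265 h
Power = 14.575 kWh ÷ 265 h = 0.055 kW = 55 W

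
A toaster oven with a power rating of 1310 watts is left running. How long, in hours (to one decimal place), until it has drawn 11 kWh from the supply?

Hours = 11 kWh ÷ 1.31 kW = 8.4 h

8.4 h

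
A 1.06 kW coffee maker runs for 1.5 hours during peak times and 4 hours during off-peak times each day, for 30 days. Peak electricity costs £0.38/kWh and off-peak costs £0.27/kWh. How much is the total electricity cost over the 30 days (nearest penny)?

Peak energy = 1.06 kW × 1.5 h × 30 = 47.7 kWh
Off-peak energy = 1.06 kW × 4 h × 30 = 127.2 kWh
Cost = 47.7 × £0.38 + 127.2 × £0.27 = £18.126 + £34.344 = £52.47

£52.47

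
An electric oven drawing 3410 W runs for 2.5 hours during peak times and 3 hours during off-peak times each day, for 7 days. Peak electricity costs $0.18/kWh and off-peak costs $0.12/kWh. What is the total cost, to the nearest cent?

Peak energy = 3.41 kW × 2.5 h × 7 = 59.675 kWh
Off-peak energy = 3.41 kW × 3 h × 7 = 71.61 kWh
Cost = 59.675 × $0.18 + 71.61 × $0.12 = $10.7415 + $8.5932 = $19.33

$19.33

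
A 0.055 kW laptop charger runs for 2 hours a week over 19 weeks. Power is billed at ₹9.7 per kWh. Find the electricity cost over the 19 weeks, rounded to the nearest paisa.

₹20.27

Runtime = 2 h/week × 19 weeks = 38 h
Energy = 0.055 kW × 38 h = 2.09 kWh
Cost = 2.09 kWh × ₹9.7/kWh = ₹20.27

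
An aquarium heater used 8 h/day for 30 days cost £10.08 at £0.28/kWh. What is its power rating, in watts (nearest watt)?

150 W

Energy = £10.08 ÷ £0.28/kWh = 36 kWh
Runtime = 8 h/day × 30 days = 240 h
Power = 36 kWh ÷ 240 h = 0.15 kW = 150 W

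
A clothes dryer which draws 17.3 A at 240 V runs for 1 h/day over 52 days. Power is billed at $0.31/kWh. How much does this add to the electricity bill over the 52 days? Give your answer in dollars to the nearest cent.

Power = 17.3 A × 240 V = 4152 W = 4.152 kW
Runtime = 1 h/day × 52 days = 52 h
Energy = 4.152 kW × 52 h = 215.904 kWh
Cost = 215.904 kWh × $0.31/kWh = $66.93

$66.93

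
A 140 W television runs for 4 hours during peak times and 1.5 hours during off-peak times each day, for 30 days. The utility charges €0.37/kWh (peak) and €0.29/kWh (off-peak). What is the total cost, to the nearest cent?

€8.04

Peak energy = 0.14 kW × 4 h × 30 = 16.8 kWh
Off-peak energy = 0.14 kW × 1.5 h × 30 = 6.3 kWh
Cost = 16.8 × €0.37 + 6.3 × €0.29 = €6.216 + €1.827 = €8.04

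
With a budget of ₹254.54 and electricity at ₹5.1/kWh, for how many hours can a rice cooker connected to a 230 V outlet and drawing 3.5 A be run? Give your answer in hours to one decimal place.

Power = 3.5 A × 230 V = 805 W = 0.805 kW
Energy available = ₹254.54 ÷ ₹5.1/kWh = 49.9098 kWh
Hours = 49.9098 kWh ÷ 0.805 kW = 62.0 h

62.0 h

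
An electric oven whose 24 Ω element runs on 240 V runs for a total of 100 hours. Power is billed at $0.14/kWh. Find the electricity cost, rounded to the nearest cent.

$33.60

Power = V²/R = 240²/24 = 2400 W = 2.4 kW
Energy = 2.4 kW × 100 h = 240 kWh
Cost = 240 kWh × $0.14/kWh = $33.60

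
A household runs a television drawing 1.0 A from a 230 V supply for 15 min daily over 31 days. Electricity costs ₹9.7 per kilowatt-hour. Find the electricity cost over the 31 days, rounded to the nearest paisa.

₹17.29

Power = 1.0 A × 230 V = 230 W = 0.23 kW
Runtime = 15 min × 31 = 465 min = 7.75 h
Energy = 0.23 kW × 7.75 h = 1.7825 kWh
Cost = 1.7825 kWh × ₹9.7/kWh = ₹17.29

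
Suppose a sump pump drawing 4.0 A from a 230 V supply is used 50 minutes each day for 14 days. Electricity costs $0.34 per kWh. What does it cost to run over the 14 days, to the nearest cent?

$3.65

Power = 4.0 A × 230 V = 920 W = 0.92 kW
Runtime = 50 min × 14 = 700 min = 11.666666… h
Energy = 0.92 kW × 11.666666… h = 10.733333… kWh
Cost = 10.733333… kWh × $0.34/kWh = $3.65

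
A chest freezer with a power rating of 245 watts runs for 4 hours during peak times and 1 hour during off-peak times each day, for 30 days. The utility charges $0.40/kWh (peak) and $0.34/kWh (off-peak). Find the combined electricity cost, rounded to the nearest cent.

Peak energy = 0.245 kW × 4 h × 30 = 29.4 kWh
Off-peak energy = 0.245 kW × 1 h × 30 = 7.35 kWh
Cost = 29.4 × $0.40 + 7.35 × $0.34 = $11.76 + $2.499 = $14.26

$14.26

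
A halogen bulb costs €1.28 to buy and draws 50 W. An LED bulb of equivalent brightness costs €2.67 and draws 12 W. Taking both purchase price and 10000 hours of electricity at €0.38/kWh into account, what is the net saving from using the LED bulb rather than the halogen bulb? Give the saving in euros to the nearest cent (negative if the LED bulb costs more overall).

€143.01

halogen bulb: €1.28 + (50/1000) kW × 10000 h × €0.38 = €1.28 + €190 = €191.28
LED bulb: €2.67 + (12/1000) kW × 10000 h × €0.38 = €2.67 + €45.6 = €48.27
Saving = €191.28 − €48.27 = €143.01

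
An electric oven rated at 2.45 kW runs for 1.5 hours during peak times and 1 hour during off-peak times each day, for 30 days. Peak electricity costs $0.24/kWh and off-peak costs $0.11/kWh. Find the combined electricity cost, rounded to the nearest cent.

$34.55

Peak energy = 2.45 kW × 1.5 h × 30 = 110.25 kWh
Off-peak energy = 2.45 kW × 1 h × 30 = 73.5 kWh
Cost = 110.25 × $0.24 + 73.5 × $0.11 = $26.46 + $8.085 = $34.55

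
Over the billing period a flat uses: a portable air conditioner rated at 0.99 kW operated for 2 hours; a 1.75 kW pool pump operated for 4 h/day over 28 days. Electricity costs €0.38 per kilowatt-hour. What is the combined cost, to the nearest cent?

portable air conditioner: 0.99 kW × 2 h = 1.98 kWh
pool pump: Runtime = 4 h/day × 28 days = 112 h
pool pump: 1.75 kW × 112 h = 196 kWh
Total energy = 197.98 kWh
Cost = 197.98 × €0.38 = €75.23

€75.23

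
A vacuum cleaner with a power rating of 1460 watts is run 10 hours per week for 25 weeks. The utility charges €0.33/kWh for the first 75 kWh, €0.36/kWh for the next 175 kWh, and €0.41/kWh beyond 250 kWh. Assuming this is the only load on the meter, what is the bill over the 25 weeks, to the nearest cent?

Runtime = 10 h/week × 25 weeks = 250 h
Energy = 1.46 kW × 250 h = 365 kWh
Tier 1 (0–75 kWh): 75 × €0.33 = €24.75
Tier 2 (75–250 kWh): 175 × €0.36 = €63
Above 250 kWh: 115 × €0.41 = €47.15
Bill = €134.90

€134.90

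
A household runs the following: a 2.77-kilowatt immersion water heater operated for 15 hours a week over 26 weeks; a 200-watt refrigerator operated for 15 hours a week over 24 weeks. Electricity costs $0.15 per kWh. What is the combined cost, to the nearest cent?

immersion water heater: Runtime = 15 h/week × 26 weeks = 390 h
immersion water heater: 2.77 kW × 390 h = 1080.3 kWh
refrigerator: Runtime = 15 h/week × 24 weeks = 360 h
refrigerator: 0.2 kW × 360 h = 72 kWh
Total energy = 1152.3 kWh
Cost = 1152.3 × $0.15 = $172.85

$172.85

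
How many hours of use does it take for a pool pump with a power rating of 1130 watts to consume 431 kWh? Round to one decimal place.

381.4 h

Hours = 431 kWh ÷ 1.13 kW = 381.4 h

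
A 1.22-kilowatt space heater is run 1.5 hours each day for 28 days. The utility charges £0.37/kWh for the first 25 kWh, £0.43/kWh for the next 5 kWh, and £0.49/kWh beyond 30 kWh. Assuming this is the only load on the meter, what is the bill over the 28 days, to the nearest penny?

£21.81

Runtime = 1.5 h/day × 28 days = 42 h
Energy = 1.22 kW × 42 h = 51.24 kWh
Tier 1 (0–25 kWh): 25 × £0.37 = £9.25
Tier 2 (25–30 kWh): 5 × £0.43 = £2.15
Above 30 kWh: 21.24 × £0.49 = £10.4076
Bill = £21.81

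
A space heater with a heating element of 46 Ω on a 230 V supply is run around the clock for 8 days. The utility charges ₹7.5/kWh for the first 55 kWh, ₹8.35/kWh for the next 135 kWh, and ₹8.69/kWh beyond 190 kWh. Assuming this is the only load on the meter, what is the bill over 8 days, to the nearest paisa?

₹1807.40

Power = V²/R = 230²/46 = 1150 W = 1.15 kW
Runtime = 24 h × 8 = 192 h
Energy = 1.15 kW × 192 h = 220.8 kWh
Tier 1 (0–55 kWh): 55 × ₹7.5 = ₹412.5
Tier 2 (55–190 kWh): 135 × ₹8.35 = ₹1127.25
Above 190 kWh: 30.8 × ₹8.69 = ₹267.652
Bill = ₹1807.40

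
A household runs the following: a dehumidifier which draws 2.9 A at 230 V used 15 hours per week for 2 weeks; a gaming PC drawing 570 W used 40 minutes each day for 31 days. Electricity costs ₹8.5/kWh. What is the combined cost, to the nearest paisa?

₹270.22

dehumidifier: Power = 2.9 A × 230 V = 667 W = 0.667 kW
dehumidifier: Runtime = 15 h/week × 2 weeks = 30 h
dehumidifier: 0.667 kW × 30 h = 20.01 kWh
gaming PC: Runtime = 40 min × 31 = 1240 min = 20.666666… h
gaming PC: 0.57 kW × 20.666666… h = 11.78 kWh
Total energy = 31.79 kWh
Cost = 31.79 × ₹8.5 = ₹270.22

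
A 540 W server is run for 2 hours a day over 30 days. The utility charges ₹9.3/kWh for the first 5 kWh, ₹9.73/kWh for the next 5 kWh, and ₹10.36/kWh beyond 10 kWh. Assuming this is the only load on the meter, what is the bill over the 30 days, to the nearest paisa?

₹327.21

Runtime = 2 h/day × 30 days = 60 h
Energy = 0.54 kW × 60 h = 32.4 kWh
Tier 1 (0–5 kWh): 5 × ₹9.3 = ₹46.5
Tier 2 (5–10 kWh): 5 × ₹9.73 = ₹48.65
Above 10 kWh: 22.4 × ₹10.36 = ₹232.064
Bill = ₹327.21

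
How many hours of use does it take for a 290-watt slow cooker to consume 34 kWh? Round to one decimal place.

117.2 h

Hours = 34 kWh ÷ 0.29 kW = 117.2 h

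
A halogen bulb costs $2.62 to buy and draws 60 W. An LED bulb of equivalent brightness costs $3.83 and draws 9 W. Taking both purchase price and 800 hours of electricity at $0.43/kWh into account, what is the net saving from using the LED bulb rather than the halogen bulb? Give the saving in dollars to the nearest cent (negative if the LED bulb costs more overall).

halogen bulb: $2.62 + (60/1000) kW × 800 h × $0.43 = $2.62 + $20.64 = $23.26
LED bulb: $3.83 + (9/1000) kW × 800 h × $0.43 = $3.83 + $3.096 = $6.926
Saving = $23.26 − $6.926 = $16.334 → $16.33

$16.33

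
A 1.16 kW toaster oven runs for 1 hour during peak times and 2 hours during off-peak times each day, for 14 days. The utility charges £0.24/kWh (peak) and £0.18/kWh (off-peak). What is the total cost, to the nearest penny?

£9.74

Peak energy = 1.16 kW × 1 h × 14 = 16.24 kWh
Off-peak energy = 1.16 kW × 2 h × 14 = 32.48 kWh
Cost = 16.24 × £0.24 + 32.48 × £0.18 = £3.8976 + £5.8464 = £9.74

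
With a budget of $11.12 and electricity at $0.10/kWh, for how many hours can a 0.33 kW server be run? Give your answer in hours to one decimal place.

337.0 h

Energy available = $11.12 ÷ $0.10/kWh = 111.2 kWh
Hours = 111.2 kWh ÷ 0.33 kW = 337.0 h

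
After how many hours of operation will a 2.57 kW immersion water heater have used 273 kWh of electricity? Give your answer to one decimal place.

106.2 h

Hours = 273 kWh ÷ 2.57 kW = 106.2 h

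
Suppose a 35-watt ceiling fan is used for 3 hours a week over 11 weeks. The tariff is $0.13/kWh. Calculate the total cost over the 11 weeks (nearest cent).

Runtime = 3 h/week × 11 weeks = 33 h
Energy = 0.035 kW × 33 h = 1.155 kWh
Cost = 1.155 kWh × $0.13/kWh = $0.15

$0.15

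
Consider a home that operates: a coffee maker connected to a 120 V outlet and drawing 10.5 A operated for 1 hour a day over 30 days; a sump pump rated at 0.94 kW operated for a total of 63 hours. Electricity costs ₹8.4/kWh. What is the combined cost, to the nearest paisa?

coffee maker: Power = 10.5 A × 120 V = 1260 W = 1.26 kW
coffee maker: Runtime = 1 h/day × 30 days = 30 h
coffee maker: 1.26 kW × 30 h = 37.8 kWh
sump pump: 0.94 kW × 63 h = 59.22 kWh
Total energy = 97.02 kWh
Cost = 97.02 × ₹8.4 = ₹814.97

₹814.97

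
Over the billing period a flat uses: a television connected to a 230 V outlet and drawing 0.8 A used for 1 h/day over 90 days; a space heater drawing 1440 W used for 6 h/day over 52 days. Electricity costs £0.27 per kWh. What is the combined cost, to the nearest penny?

television: Power = 0.8 A × 230 V = 184 W = 0.184 kW
television: Runtime = 1 h/day × 90 days = 90 h
television: 0.184 kW × 90 h = 16.56 kWh
space heater: Runtime = 6 h/day × 52 days = 312 h
space heater: 1.44 kW × 312 h = 449.28 kWh
Total energy = 465.84 kWh
Cost = 465.84 × £0.27 = £125.78

£125.78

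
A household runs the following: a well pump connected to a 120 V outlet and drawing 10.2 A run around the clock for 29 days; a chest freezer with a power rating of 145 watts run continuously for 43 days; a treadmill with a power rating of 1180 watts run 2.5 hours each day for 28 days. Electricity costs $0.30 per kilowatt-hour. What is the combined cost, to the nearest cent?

well pump: Power = 10.2 A × 120 V = 1224 W = 1.224 kW
well pump: Runtime = 24 h × 29 = 696 h
well pump: 1.224 kW × 696 h = 851.904 kWh
chest freezer: Runtime = 24 h × 43 = 1032 h
chest freezer: 0.145 kW × 1032 h = 149.64 kWh
treadmill: Runtime = 2.5 h/day × 28 days = 70 h
treadmill: 1.18 kW × 70 h = 82.6 kWh
Total energy = 1084.144 kWh
Cost = 1084.144 × $0.30 = $325.24

$325.24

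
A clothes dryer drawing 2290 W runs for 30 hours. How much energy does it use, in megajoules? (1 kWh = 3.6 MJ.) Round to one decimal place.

Energy = 2.29 kW × 30 h = 68.7 kWh
= 68.7 × 3.6 MJ = 247.3 MJ

247.3 MJ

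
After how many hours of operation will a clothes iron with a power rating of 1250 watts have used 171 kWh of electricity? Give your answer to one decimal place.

Hours = 171 kWh ÷ 1.25 kW = 136.8 h

136.8 h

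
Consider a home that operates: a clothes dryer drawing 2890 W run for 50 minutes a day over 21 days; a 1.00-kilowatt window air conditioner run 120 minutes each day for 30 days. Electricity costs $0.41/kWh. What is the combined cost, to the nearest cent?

$45.34

clothes dryer: Runtime = 50 min × 21 = 1050 min = 17.5 h
clothes dryer: 2.89 kW × 17.5 h = 50.575 kWh
window air conditioner: Runtime = 120 min × 30 = 3600 min = 60 h
window air conditioner: 1 kW × 60 h = 60 kWh
Total energy = 110.575 kWh
Cost = 110.575 × $0.41 = $45.34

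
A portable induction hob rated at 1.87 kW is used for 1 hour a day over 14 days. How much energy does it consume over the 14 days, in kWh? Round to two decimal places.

26.18 kWh

Runtime = 1 h/day × 14 days = 14 h
Energy = 1.87 kW × 14 h = 26.18 kWh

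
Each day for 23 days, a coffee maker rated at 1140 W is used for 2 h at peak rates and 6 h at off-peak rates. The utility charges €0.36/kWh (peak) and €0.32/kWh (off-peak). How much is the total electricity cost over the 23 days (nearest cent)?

€69.22

Peak energy = 1.14 kW × 2 h × 23 = 52.44 kWh
Off-peak energy = 1.14 kW × 6 h × 23 = 157.32 kWh
Cost = 52.44 × €0.36 + 157.32 × €0.32 = €18.8784 + €50.3424 = €69.22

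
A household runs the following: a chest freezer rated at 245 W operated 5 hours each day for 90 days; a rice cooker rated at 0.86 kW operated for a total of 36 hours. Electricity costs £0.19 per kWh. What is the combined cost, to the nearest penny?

£26.83

chest freezer: Runtime = 5 h/day × 90 days = 450 h
chest freezer: 0.245 kW × 450 h = 110.25 kWh
rice cooker: 0.86 kW × 36 h = 30.96 kWh
Total energy = 141.21 kWh
Cost = 141.21 × £0.19 = £26.83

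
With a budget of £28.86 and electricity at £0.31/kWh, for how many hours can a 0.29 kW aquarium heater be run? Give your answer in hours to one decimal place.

Energy available = £28.86 ÷ £0.31/kWh = 93.0968 kWh
Hours = 93.0968 kWh ÷ 0.29 kW = 321.0 h

321.0 h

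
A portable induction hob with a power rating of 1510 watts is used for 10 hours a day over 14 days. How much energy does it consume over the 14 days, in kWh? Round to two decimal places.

211.40 kWh

Runtime = 10 h/day × 14 days = 140 h
Energy = 1.51 kW × 140 h = 211.4 kWh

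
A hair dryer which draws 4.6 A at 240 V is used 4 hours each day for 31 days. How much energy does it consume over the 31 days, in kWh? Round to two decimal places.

Power = 4.6 A × 240 V = 1104 W = 1.104 kW
Runtime = 4 h/day × 31 days = 124 h
Energy = 1.104 kW × 124 h = 136.896 kWh ≈ 136.90 kWh

136.90 kWh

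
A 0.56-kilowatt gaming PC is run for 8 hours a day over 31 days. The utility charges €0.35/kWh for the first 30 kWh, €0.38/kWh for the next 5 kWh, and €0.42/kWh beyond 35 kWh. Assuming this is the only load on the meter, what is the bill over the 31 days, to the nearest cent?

€56.03

Runtime = 8 h/day × 31 days = 248 h
Energy = 0.56 kW × 248 h = 138.88 kWh
Tier 1 (0–30 kWh): 30 × €0.35 = €10.5
Tier 2 (30–35 kWh): 5 × €0.38 = €1.9
Above 35 kWh: 103.88 × €0.42 = €43.6296
Bill = €56.03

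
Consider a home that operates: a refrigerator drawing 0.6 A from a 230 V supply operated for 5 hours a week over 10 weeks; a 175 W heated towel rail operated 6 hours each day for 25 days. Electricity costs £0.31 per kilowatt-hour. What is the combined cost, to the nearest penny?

£10.28

refrigerator: Power = 0.6 A × 230 V = 138 W = 0.138 kW
refrigerator: Runtime = 5 h/week × 10 weeks = 50 h
refrigerator: 0.138 kW × 50 h = 6.9 kWh
heated towel rail: Runtime = 6 h/day × 25 days = 150 h
heated towel rail: 0.175 kW × 150 h = 26.25 kWh
Total energy = 33.15 kWh
Cost = 33.15 × £0.31 = £10.28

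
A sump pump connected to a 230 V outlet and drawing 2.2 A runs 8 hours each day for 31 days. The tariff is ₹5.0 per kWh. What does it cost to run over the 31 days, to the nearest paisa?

Power = 2.2 A × 230 V = 506 W = 0.506 kW
Runtime = 8 h/day × 31 days = 248 h
Energy = 0.506 kW × 248 h = 125.488 kWh
Cost = 125.488 kWh × ₹5.0/kWh = ₹627.44

₹627.44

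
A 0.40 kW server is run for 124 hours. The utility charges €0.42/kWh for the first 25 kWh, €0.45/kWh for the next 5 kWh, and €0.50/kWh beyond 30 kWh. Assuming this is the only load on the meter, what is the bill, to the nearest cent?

€22.55

Energy = 0.4 kW × 124 h = 49.6 kWh
Tier 1 (0–25 kWh): 25 × €0.42 = €10.5
Tier 2 (25–30 kWh): 5 × €0.45 = €2.25
Above 30 kWh: 19.6 × €0.50 = €9.8
Bill = €22.55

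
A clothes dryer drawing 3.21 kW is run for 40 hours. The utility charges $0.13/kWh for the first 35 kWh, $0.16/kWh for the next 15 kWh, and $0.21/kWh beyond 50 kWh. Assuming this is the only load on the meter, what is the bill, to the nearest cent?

Energy = 3.21 kW × 40 h = 128.4 kWh
Tier 1 (0–35 kWh): 35 × $0.13 = $4.55
Tier 2 (35–50 kWh): 15 × $0.16 = $2.4
Above 50 kWh: 78.4 × $0.21 = $16.464
Bill = $23.41

$23.41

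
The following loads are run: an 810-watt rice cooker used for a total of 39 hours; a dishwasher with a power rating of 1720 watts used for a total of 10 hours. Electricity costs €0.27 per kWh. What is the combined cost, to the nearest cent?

rice cooker: 0.81 kW × 39 h = 31.59 kWh
dishwasher: 1.72 kW × 10 h = 17.2 kWh
Total energy = 48.79 kWh
Cost = 48.79 × €0.27 = €13.17

€13.17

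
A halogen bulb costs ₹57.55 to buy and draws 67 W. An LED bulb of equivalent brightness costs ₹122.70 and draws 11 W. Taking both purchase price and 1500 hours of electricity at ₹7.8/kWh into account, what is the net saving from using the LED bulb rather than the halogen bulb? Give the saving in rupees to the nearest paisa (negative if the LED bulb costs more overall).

₹590.05

halogen bulb: ₹57.55 + (67/1000) kW × 1500 h × ₹7.8 = ₹57.55 + ₹783.9 = ₹841.45
LED bulb: ₹122.70 + (11/1000) kW × 1500 h × ₹7.8 = ₹122.70 + ₹128.7 = ₹251.4
Saving = ₹841.45 − ₹251.4 = ₹590.05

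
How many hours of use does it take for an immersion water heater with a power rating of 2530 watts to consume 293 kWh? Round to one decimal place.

115.8 h

Hours = 293 kWh ÷ 2.53 kW = 115.8 h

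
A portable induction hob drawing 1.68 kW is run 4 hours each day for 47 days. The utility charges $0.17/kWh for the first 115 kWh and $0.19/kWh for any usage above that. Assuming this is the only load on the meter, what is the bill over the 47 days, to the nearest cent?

Runtime = 4 h/day × 47 days = 188 h
Energy = 1.68 kW × 188 h = 315.84 kWh
Tier 1 (0–115 kWh): 115 × $0.17 = $19.55
Above 115 kWh: 200.84 × $0.19 = $38.1596
Bill = $57.71

$57.71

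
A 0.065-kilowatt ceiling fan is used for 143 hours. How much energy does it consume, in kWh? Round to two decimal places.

9.30 kWh

Energy = 0.065 kW × 143 h = 9.295 kWh ≈ 9.30 kWh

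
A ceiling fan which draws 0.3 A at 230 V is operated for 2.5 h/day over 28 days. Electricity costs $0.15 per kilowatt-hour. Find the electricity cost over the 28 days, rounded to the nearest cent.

$0.72

Power = 0.3 A × 230 V = 69 W = 0.069 kW
Runtime = 2.5 h/day × 28 days = 70 h
Energy = 0.069 kW × 70 h = 4.83 kWh
Cost = 4.83 kWh × $0.15/kWh = $0.72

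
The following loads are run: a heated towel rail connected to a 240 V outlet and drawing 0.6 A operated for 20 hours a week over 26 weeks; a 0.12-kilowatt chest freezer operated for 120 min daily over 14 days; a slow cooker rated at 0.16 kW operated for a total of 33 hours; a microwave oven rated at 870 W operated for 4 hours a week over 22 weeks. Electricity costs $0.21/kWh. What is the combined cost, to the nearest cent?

heated towel rail: Power = 0.6 A × 240 V = 144 W = 0.144 kW
heated towel rail: Runtime = 20 h/week × 26 weeks = 520 h
heated towel rail: 0.144 kW × 520 h = 74.88 kWh
chest freezer: Runtime = 120 min × 14 = 1680 min = 28 h
chest freezer: 0.12 kW × 28 h = 3.36 kWh
slow cooker: 0.16 kW × 33 h = 5.28 kWh
microwave oven: Runtime = 4 h/week × 22 weeks = 88 h
microwave oven: 0.87 kW × 88 h = 76.56 kWh
Total energy = 160.08 kWh
Cost = 160.08 × $0.21 = $33.62

$33.62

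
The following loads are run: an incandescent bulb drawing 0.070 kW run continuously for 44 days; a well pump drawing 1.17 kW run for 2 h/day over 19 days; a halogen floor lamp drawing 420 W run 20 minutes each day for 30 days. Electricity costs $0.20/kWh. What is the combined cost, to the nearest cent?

incandescent bulb: Runtime = 24 h × 44 = 1056 h
incandescent bulb: 0.07 kW × 1056 h = 73.92 kWh
well pump: Runtime = 2 h/day × 19 days = 38 h
well pump: 1.17 kW × 38 h = 44.46 kWh
halogen floor lamp: Runtime = 20 min × 30 = 600 min = 10 h
halogen floor lamp: 0.42 kW × 10 h = 4.2 kWh
Total energy = 122.58 kWh
Cost = 122.58 × $0.20 = $24.52

$24.52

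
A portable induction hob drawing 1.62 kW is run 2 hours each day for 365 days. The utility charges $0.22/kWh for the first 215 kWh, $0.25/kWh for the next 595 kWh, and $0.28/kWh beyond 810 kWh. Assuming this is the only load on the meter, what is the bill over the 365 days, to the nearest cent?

$300.38

Runtime = 2 h/day × 365 days = 730 h
Energy = 1.62 kW × 730 h = 1182.6 kWh
Tier 1 (0–215 kWh): 215 × $0.22 = $47.3
Tier 2 (215–810 kWh): 595 × $0.25 = $148.75
Above 810 kWh: 372.6 × $0.28 = $104.328
Bill = $300.38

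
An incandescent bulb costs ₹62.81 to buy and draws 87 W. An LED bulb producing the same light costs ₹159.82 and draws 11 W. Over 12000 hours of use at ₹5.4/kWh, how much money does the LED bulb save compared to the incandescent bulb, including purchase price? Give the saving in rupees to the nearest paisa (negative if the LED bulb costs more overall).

incandescent bulb: ₹62.81 + (87/1000) kW × 12000 h × ₹5.4 = ₹62.81 + ₹5637.6 = ₹5700.41
LED bulb: ₹159.82 + (11/1000) kW × 12000 h × ₹5.4 = ₹159.82 + ₹712.8 = ₹872.62
Saving = ₹5700.41 − ₹872.62 = ₹4827.79

₹4827.79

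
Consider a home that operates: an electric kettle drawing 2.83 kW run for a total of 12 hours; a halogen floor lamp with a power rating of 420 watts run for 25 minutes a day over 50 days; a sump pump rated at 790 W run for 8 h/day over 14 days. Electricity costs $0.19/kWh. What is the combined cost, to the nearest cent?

$24.93

electric kettle: 2.83 kW × 12 h = 33.96 kWh
halogen floor lamp: Runtime = 25 min × 50 = 1250 min = 20.833333… h
halogen floor lamp: 0.42 kW × 20.833333… h = 8.75 kWh
sump pump: Runtime = 8 h/day × 14 days = 112 h
sump pump: 0.79 kW × 112 h = 88.48 kWh
Total energy = 131.19 kWh
Cost = 131.19 × $0.19 = $24.93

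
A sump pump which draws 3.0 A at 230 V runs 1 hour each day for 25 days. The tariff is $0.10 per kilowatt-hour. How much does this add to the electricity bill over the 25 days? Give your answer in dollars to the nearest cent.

$1.73

Power = 3.0 A × 230 V = 690 W = 0.69 kW
Runtime = 1 h/day × 25 days = 25 h
Energy = 0.69 kW × 25 h = 17.25 kWh
Cost = 17.25 kWh × $0.10/kWh = $1.73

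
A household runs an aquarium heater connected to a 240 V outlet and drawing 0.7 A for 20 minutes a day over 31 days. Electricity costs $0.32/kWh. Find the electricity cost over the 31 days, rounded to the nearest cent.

Power = 0.7 A × 240 V = 168 W = 0.168 kW
Runtime = 20 min × 31 = 620 min = 10.333333… h
Energy = 0.168 kW × 10.333333… h = 1.736 kWh
Cost = 1.736 kWh × $0.32/kWh = $0.56

$0.56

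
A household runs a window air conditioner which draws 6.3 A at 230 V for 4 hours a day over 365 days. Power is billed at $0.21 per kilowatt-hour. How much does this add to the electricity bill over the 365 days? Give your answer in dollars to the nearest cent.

$444.26

Power = 6.3 A × 230 V = 1449 W = 1.449 kW
Runtime = 4 h/day × 365 days = 1460 h
Energy = 1.449 kW × 1460 h = 2115.54 kWh
Cost = 2115.54 kWh × $0.21/kWh = $444.26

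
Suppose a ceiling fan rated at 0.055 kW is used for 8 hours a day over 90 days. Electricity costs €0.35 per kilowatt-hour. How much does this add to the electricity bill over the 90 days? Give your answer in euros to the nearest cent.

€13.86

Runtime = 8 h/day × 90 days = 720 h
Energy = 0.055 kW × 720 h = 39.6 kWh
Cost = 39.6 kWh × €0.35/kWh = €13.86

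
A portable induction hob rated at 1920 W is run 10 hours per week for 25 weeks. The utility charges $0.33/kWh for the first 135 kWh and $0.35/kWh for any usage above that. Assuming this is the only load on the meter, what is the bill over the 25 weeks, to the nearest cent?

$165.30

Runtime = 10 h/week × 25 weeks = 250 h
Energy = 1.92 kW × 250 h = 480 kWh
Tier 1 (0–135 kWh): 135 × $0.33 = $44.55
Above 135 kWh: 345 × $0.35 = $120.75
Bill = $165.30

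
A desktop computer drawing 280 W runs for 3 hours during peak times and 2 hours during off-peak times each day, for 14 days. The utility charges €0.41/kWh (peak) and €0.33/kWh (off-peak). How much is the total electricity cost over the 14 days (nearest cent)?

€7.41

Peak energy = 0.28 kW × 3 h × 14 = 11.76 kWh
Off-peak energy = 0.28 kW × 2 h × 14 = 7.84 kWh
Cost = 11.76 × €0.41 + 7.84 × €0.33 = €4.8216 + €2.5872 = €7.41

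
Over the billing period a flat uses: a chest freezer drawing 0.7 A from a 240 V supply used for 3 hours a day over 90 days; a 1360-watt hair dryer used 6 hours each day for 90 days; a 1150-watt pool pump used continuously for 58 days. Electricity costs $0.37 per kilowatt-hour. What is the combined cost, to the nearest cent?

chest freezer: Power = 0.7 A × 240 V = 168 W = 0.168 kW
chest freezer: Runtime = 3 h/day × 90 days = 270 h
chest freezer: 0.168 kW × 270 h = 45.36 kWh
hair dryer: Runtime = 6 h/day × 90 days = 540 h
hair dryer: 1.36 kW × 540 h = 734.4 kWh
pool pump: Runtime = 24 h × 58 = 1392 h
pool pump: 1.15 kW × 1392 h = 1600.8 kWh
Total energy = 2380.56 kWh
Cost = 2380.56 × $0.37 = $880.81

$880.81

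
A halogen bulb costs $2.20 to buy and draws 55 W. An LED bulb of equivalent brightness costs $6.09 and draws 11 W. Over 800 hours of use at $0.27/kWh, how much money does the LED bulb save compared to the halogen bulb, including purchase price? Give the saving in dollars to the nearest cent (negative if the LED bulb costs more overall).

halogen bulb: $2.20 + (55/1000) kW × 800 h × $0.27 = $2.20 + $11.88 = $14.08
LED bulb: $6.09 + (11/1000) kW × 800 h × $0.27 = $6.09 + $2.376 = $8.466
Saving = $14.08 − $8.466 = $5.614 → $5.61

$5.61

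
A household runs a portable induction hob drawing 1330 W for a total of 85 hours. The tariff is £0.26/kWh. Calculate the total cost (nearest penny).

£29.39

Energy = 1.33 kW × 85 h = 113.05 kWh
Cost = 113.05 kWh × £0.26/kWh = £29.39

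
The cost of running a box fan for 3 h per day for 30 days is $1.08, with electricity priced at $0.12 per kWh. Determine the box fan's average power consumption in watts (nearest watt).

100 W

Energy = $1.08 ÷ $0.12/kWh = 9 kWh
Runtime = 3 h/day × 30 days = 90 h
Power = 9 kWh ÷ 90 h = 0.1 kW = 100 W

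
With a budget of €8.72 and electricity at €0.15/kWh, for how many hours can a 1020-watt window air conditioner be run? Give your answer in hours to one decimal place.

Energy available = €8.72 ÷ €0.15/kWh = 58.1333 kWh
Hours = 58.1333 kWh ÷ 1.02 kW = 57.0 h

57.0 h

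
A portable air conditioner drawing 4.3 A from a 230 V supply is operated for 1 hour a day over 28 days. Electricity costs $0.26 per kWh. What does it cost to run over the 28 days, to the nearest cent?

Power = 4.3 A × 230 V = 989 W = 0.989 kW
Runtime = 1 h/day × 28 days = 28 h
Energy = 0.989 kW × 28 h = 27.692 kWh
Cost = 27.692 kWh × $0.26/kWh = $7.20

$7.20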